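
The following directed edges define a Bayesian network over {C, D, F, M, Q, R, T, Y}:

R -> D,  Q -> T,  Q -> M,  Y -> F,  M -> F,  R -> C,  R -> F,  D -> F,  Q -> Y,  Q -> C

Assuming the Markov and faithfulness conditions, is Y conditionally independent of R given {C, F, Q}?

No

There are 6 undirected paths between Y and R; checking each against the conditioning set {C, F, Q}:
Path 1: Y ← Q → C ← R
  Q is a fork here and Q is conditioned on, so the path is blocked at Q.
Path 2: Y ← Q → M → F ← R
  Q is a fork here and Q is conditioned on, so the path is blocked at Q.
Path 3: Y ← Q → M → F ← D ← R
  Q is a fork here and Q is conditioned on, so the path is blocked at Q.
Path 4: Y → F ← R
  F is a collider and F is conditioned on, which opens it — no node blocks this path, so it is active.
Path 5: Y → F ← M ← Q → C ← R
  Q is a fork here and Q is conditioned on, so the path is blocked at Q.
Path 6: Y → F ← D ← R
  F is a collider and F is conditioned on, which opens it; D is a chain and D is not conditioned on — no node blocks this path, so it is active.
Since the path Y → F ← R is active, Y and R are not d-separated given {C, F, Q}.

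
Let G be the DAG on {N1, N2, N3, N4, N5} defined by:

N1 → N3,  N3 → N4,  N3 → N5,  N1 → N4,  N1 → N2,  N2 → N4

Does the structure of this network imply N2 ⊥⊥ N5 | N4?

There are 4 undirected paths between N2 and N5; checking each against the conditioning set {N4}:
  1. N2 → N4 ← N3 → N5 — N4:collider[open]; N3:fork[open] ⇒ active
  2. N2 → N4 ← N1 → N3 → N5 — N4:collider[open]; N1:fork[open]; N3:chain[open] ⇒ active
  3. N2 ← N1 → N4 ← N3 → N5 — N1:fork[open]; N4:collider[open]; N3:fork[open] ⇒ active
  4. N2 ← N1 → N3 → N5 — N1:fork[open]; N3:chain[open] ⇒ active
Since the path N2 → N4 ← N3 → N5 is active, N2 and N5 are not d-separated given {N4}.

No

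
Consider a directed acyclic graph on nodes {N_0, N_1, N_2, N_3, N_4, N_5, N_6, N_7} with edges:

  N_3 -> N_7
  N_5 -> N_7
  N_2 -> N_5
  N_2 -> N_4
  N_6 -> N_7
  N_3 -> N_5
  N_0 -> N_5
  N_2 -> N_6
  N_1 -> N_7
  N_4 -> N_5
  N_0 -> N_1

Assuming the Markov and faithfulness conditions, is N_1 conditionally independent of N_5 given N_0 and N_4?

Yes

Enumerating the 5 paths from N_1 to N_5 and testing each for blocking by {N_0, N_4}:
Path 1: N_1 ← N_0 → N_5
  N_0 is a fork here and N_0 is conditioned on, so the path is blocked at N_0.
Path 2: N_1 → N_7 ← N_6 ← N_2 → N_5
  N_7 is a collider here and neither N_7 nor any of its descendants is conditioned on, so the collider stays closed — the path is blocked at N_7.
Path 3: N_1 → N_7 ← N_6 ← N_2 → N_4 → N_5
  N_7 is a collider here and neither N_7 nor any of its descendants is conditioned on, so the collider stays closed — the path is blocked at N_7.
Path 4: N_1 → N_7 ← N_3 → N_5
  N_7 is a collider here and neither N_7 nor any of its descendants is conditioned on, so the collider stays closed — the path is blocked at N_7.
Path 5: N_1 → N_7 ← N_5
  N_7 is a collider here and neither N_7 nor any of its descendants is conditioned on, so the collider stays closed — the path is blocked at N_7.
Since every path is blocked, d-separation holds.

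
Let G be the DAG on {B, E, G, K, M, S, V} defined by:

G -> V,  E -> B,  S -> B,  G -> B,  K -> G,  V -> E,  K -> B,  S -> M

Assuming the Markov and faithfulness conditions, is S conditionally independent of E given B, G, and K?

No — S and E are not d-separated given {B, G, K}.

There are 3 undirected paths between S and E; checking each against the conditioning set {B, G, K}:
Path 1: S → B ← E
  B is a collider and B is conditioned on, which opens it — no node blocks this path, so it is active.
Path 2: S → B ← G → V → E
  G is a fork here and G is conditioned on, so the path is blocked at G.
Path 3: S → B ← K → G → V → E
  K is a fork here and K is conditioned on, so the path is blocked at K.
Since the path S → B ← E is active, S and E are not d-separated given {B, G, K}.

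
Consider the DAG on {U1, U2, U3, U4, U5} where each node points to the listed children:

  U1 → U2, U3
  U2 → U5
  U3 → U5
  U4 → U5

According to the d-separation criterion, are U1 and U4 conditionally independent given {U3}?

We examine all 2 paths between U1 and U4:
Path 1: U1 → U3 → U5 ← U4
  U3 is a chain here and U3 is conditioned on, so the path is blocked at U3.
Path 2: U1 → U2 → U5 ← U4
  U5 is a collider here and neither U5 nor any of its descendants is conditioned on, so the collider stays closed — the path is blocked at U5.
All paths are blocked; U1 ⊥ U4 | {U3} holds.

Yes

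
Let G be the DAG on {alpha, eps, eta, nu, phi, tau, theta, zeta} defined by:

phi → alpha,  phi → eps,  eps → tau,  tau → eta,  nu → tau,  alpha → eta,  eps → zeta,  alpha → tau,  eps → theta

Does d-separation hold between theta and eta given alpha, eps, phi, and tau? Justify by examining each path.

4 paths connect theta and eta; each must be blocked for d-separation to hold:
Path 1: theta ← eps ← phi → alpha → eta
  eps is a chain here and eps is conditioned on, so the path is blocked at eps.
Path 2: theta ← eps ← phi → alpha → tau → eta
  eps is a chain here and eps is conditioned on, so the path is blocked at eps.
Path 3: theta ← eps → tau ← alpha → eta
  eps is a fork here and eps is conditioned on, so the path is blocked at eps.
Path 4: theta ← eps → tau → eta
  eps is a fork here and eps is conditioned on, so the path is blocked at eps.
Every path is blocked, so theta and eta are d-separated given {alpha, eps, phi, tau}.

Yes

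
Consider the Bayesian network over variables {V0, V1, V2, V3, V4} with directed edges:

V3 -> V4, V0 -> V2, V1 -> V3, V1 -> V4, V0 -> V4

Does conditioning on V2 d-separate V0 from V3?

2 paths connect V0 and V3; each must be blocked for d-separation to hold:
  1. V0 → V4 ← V1 → V3 — V4:collider[blocks]; V1:fork[open] ⇒ blocked
  2. V0 → V4 ← V3 — V4:collider[blocks] ⇒ blocked
All paths are blocked; V0 ⊥ V3 | {V2} holds.

Yes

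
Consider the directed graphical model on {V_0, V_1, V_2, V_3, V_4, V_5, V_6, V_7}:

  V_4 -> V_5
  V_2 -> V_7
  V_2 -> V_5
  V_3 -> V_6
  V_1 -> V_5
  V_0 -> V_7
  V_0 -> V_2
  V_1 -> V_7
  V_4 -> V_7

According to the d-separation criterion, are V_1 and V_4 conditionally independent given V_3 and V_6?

We examine all 6 paths between V_1 and V_4:
  1. V_1 → V_7 ← V_4 — V_7:collider[blocks] ⇒ blocked
  2. V_1 → V_7 ← V_2 → V_5 ← V_4 — V_7:collider[blocks]; V_2:fork[open]; V_5:collider[blocks] ⇒ blocked
  3. V_1 → V_7 ← V_0 → V_2 → V_5 ← V_4 — V_7:collider[blocks]; V_0:fork[open]; V_2:chain[open]; V_5:collider[blocks] ⇒ blocked
  4. V_1 → V_5 ← V_4 — V_5:collider[blocks] ⇒ blocked
  5. V_1 → V_5 ← V_2 → V_7 ← V_4 — V_5:collider[blocks]; V_2:fork[open]; V_7:collider[blocks] ⇒ blocked
  6. V_1 → V_5 ← V_2 ← V_0 → V_7 ← V_4 — V_5:collider[blocks]; V_2:chain[open]; V_0:fork[open]; V_7:collider[blocks] ⇒ blocked
Every path is blocked, so V_1 and V_4 are d-separated given {V_3, V_6}.

Yes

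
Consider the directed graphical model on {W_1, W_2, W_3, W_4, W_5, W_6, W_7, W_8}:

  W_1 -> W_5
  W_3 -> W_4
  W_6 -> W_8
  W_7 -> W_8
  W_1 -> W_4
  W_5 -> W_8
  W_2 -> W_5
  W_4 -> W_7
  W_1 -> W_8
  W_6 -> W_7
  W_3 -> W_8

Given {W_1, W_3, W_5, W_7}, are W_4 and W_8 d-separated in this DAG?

Enumerating the 5 paths from W_4 to W_8 and testing each for blocking by {W_1, W_3, W_5, W_7}:
Path 1: W_4 ← W_1 → W_5 → W_8
  W_1 is a fork here and W_1 is conditioned on, so the path is blocked at W_1.
Path 2: W_4 ← W_1 → W_8
  W_1 is a fork here and W_1 is conditioned on, so the path is blocked at W_1.
Path 3: W_4 ← W_3 → W_8
  W_3 is a fork here and W_3 is conditioned on, so the path is blocked at W_3.
Path 4: W_4 → W_7 → W_8
  W_7 is a chain here and W_7 is conditioned on, so the path is blocked at W_7.
Path 5: W_4 → W_7 ← W_6 → W_8
  W_7 is a collider and W_7 is conditioned on, which opens it; W_6 is a fork and W_6 is not conditioned on — no node blocks this path, so it is active.
At least one path is unblocked, so d-separation fails.

No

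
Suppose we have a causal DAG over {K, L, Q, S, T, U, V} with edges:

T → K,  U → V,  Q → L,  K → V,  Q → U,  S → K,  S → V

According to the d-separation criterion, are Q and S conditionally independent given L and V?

Enumerating the 2 paths from Q to S and testing each for blocking by {L, V}:
Path 1: Q → U → V ← S
  U is a chain and U is not conditioned on; V is a collider and V is conditioned on, which opens it — no node blocks this path, so it is active.
Path 2: Q → U → V ← K ← S
  U is a chain and U is not conditioned on; V is a collider and V is conditioned on, which opens it; K is a chain and K is not conditioned on — no node blocks this path, so it is active.
At least one path is unblocked, so d-separation fails.

No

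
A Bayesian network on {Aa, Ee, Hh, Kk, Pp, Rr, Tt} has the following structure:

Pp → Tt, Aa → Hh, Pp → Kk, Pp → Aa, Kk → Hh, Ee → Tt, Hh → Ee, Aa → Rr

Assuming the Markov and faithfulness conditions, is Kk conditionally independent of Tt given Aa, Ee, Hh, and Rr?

No

We examine all 4 paths between Kk and Tt:
Path 1: Kk ← Pp → Tt
  Pp is a fork and Pp is not conditioned on — no node blocks this path, so it is active.
Path 2: Kk ← Pp → Aa → Hh → Ee → Tt
  Aa is a chain here and Aa is conditioned on, so the path is blocked at Aa.
Path 3: Kk → Hh → Ee → Tt
  Hh is a chain here and Hh is conditioned on, so the path is blocked at Hh.
Path 4: Kk → Hh ← Aa ← Pp → Tt
  Aa is a chain here and Aa is conditioned on, so the path is blocked at Aa.
At least one path is unblocked, so d-separation fails.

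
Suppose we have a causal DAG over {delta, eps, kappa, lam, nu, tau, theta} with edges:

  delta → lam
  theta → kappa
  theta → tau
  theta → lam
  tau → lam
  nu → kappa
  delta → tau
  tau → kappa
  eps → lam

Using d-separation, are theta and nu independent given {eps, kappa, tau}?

We examine all 4 paths between theta and nu:
Path 1: theta → tau → kappa ← nu
  tau is a chain here and tau is conditioned on, so the path is blocked at tau.
Path 2: theta → kappa ← nu
  kappa is a collider and kappa is conditioned on, which opens it — no node blocks this path, so it is active.
Path 3: theta → lam ← delta → tau → kappa ← nu
  lam is a collider here and neither lam nor any of its descendants is conditioned on, so the collider stays closed — the path is blocked at lam.
Path 4: theta → lam ← tau → kappa ← nu
  lam is a collider here and neither lam nor any of its descendants is conditioned on, so the collider stays closed — the path is blocked at lam.
Since the path theta → kappa ← nu is active, theta and nu are not d-separated given {eps, kappa, tau}.

No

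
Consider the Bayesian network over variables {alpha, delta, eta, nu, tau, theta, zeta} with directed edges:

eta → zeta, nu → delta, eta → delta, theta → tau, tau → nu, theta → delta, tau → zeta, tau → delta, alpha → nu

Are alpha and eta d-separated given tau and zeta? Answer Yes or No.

We examine all 6 paths between alpha and eta:
Path 1: alpha → nu ← tau ← theta → delta ← eta
  nu is a collider here and neither nu nor any of its descendants is conditioned on, so the collider stays closed — the path is blocked at nu.
Path 2: alpha → nu ← tau → zeta ← eta
  nu is a collider here and neither nu nor any of its descendants is conditioned on, so the collider stays closed — the path is blocked at nu.
Path 3: alpha → nu ← tau → delta ← eta
  nu is a collider here and neither nu nor any of its descendants is conditioned on, so the collider stays closed — the path is blocked at nu.
Path 4: alpha → nu → delta ← theta → tau → zeta ← eta
  delta is a collider here and neither delta nor any of its descendants is conditioned on, so the collider stays closed — the path is blocked at delta.
Path 5: alpha → nu → delta ← eta
  delta is a collider here and neither delta nor any of its descendants is conditioned on, so the collider stays closed — the path is blocked at delta.
Path 6: alpha → nu → delta ← tau → zeta ← eta
  delta is a collider here and neither delta nor any of its descendants is conditioned on, so the collider stays closed — the path is blocked at delta.
Every path is blocked, so alpha and eta are d-separated given {tau, zeta}.

Yes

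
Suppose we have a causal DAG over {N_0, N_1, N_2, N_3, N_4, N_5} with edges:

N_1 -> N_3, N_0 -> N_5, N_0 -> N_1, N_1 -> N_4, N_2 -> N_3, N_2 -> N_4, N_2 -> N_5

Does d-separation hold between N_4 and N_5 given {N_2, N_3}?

No — N_4 and N_5 are not d-separated given {N_2, N_3}.

There are 4 undirected paths between N_4 and N_5; checking each against the conditioning set {N_2, N_3}:
Path 1: N_4 ← N_1 → N_3 ← N_2 → N_5
  N_2 is a fork here and N_2 is conditioned on, so the path is blocked at N_2.
Path 2: N_4 ← N_1 ← N_0 → N_5
  N_1 is a chain and N_1 is not conditioned on; N_0 is a fork and N_0 is not conditioned on — no node blocks this path, so it is active.
Path 3: N_4 ← N_2 → N_5
  N_2 is a fork here and N_2 is conditioned on, so the path is blocked at N_2.
Path 4: N_4 ← N_2 → N_3 ← N_1 ← N_0 → N_5
  N_2 is a fork here and N_2 is conditioned on, so the path is blocked at N_2.
At least one path is unblocked, so d-separation fails.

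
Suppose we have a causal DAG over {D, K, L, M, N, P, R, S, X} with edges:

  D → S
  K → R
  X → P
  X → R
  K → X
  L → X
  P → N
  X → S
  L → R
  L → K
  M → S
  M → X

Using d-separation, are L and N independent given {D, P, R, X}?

5 paths connect L and N; each must be blocked for d-separation to hold:
Path 1: L → K → X → P → N
  X is a chain here and X is conditioned on, so the path is blocked at X.
Path 2: L → K → R ← X → P → N
  X is a fork here and X is conditioned on, so the path is blocked at X.
Path 3: L → X → P → N
  X is a chain here and X is conditioned on, so the path is blocked at X.
Path 4: L → R ← K → X → P → N
  X is a chain here and X is conditioned on, so the path is blocked at X.
Path 5: L → R ← X → P → N
  X is a fork here and X is conditioned on, so the path is blocked at X.
Every path is blocked, so L and N are d-separated given {D, P, R, X}.

Yes — L and N are d-separated given {D, P, R, X}.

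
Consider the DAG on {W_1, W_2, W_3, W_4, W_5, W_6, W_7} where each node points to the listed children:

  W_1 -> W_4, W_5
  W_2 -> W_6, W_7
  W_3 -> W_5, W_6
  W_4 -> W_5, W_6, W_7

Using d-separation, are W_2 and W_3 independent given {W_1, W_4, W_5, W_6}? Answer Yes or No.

We examine all 6 paths between W_2 and W_3:
  1. W_2 → W_7 ← W_4 ← W_1 → W_5 ← W_3 — W_7:collider[blocks]; W_4:chain[blocks]; W_1:fork[blocks]; W_5:collider[open] ⇒ blocked
  2. W_2 → W_7 ← W_4 → W_5 ← W_3 — W_7:collider[blocks]; W_4:fork[blocks]; W_5:collider[open] ⇒ blocked
  3. W_2 → W_7 ← W_4 → W_6 ← W_3 — W_7:collider[blocks]; W_4:fork[blocks]; W_6:collider[open] ⇒ blocked
  4. W_2 → W_6 ← W_3 — W_6:collider[open] ⇒ active
  5. W_2 → W_6 ← W_4 ← W_1 → W_5 ← W_3 — W_6:collider[open]; W_4:chain[blocks]; W_1:fork[blocks]; W_5:collider[open] ⇒ blocked
  6. W_2 → W_6 ← W_4 → W_5 ← W_3 — W_6:collider[open]; W_4:fork[blocks]; W_5:collider[open] ⇒ blocked
At least one path is unblocked, so d-separation fails.

No — W_2 and W_3 are not d-separated given {W_1, W_4, W_5, W_6}.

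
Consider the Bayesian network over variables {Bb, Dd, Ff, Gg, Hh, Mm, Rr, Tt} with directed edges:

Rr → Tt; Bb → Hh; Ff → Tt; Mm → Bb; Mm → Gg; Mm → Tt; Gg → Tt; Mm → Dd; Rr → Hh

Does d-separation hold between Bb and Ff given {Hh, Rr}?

3 paths connect Bb and Ff; each must be blocked for d-separation to hold:
Path 1: Bb ← Mm → Gg → Tt ← Ff
  Tt is a collider here and neither Tt nor any of its descendants is conditioned on, so the collider stays closed — the path is blocked at Tt.
Path 2: Bb ← Mm → Tt ← Ff
  Tt is a collider here and neither Tt nor any of its descendants is conditioned on, so the collider stays closed — the path is blocked at Tt.
Path 3: Bb → Hh ← Rr → Tt ← Ff
  Rr is a fork here and Rr is conditioned on, so the path is blocked at Rr.
Since every path is blocked, d-separation holds.

Yes — Bb and Ff are d-separated given {Hh, Rr}.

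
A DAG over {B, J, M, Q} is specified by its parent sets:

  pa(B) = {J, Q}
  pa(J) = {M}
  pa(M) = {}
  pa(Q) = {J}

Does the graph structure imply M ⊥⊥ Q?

No

2 paths connect M and Q; each must be blocked for d-separation to hold:
  1. M → J → B ← Q — J:chain[open]; B:collider[blocks] ⇒ blocked
  2. M → J → Q — J:chain[open] ⇒ active
At least one path is unblocked, so d-separation fails.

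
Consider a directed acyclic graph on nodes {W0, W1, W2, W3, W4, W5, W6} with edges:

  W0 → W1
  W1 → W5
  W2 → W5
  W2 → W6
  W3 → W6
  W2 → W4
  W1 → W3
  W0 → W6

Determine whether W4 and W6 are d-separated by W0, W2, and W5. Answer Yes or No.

Enumerating the 3 paths from W4 to W6 and testing each for blocking by {W0, W2, W5}:
Path 1: W4 ← W2 → W5 ← W1 → W3 → W6
  W2 is a fork here and W2 is conditioned on, so the path is blocked at W2.
Path 2: W4 ← W2 → W5 ← W1 ← W0 → W6
  W2 is a fork here and W2 is conditioned on, so the path is blocked at W2.
Path 3: W4 ← W2 → W6
  W2 is a fork here and W2 is conditioned on, so the path is blocked at W2.
All paths are blocked; W4 ⊥ W6 | {W0, W2, W5} holds.

Yes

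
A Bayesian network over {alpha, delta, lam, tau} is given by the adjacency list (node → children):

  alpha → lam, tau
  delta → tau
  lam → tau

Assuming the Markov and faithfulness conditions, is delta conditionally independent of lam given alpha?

Yes — delta and lam are d-separated given {alpha}.

Enumerating the 2 paths from delta to lam and testing each for blocking by {alpha}:
Path 1: delta → tau ← lam
  tau is a collider here and neither tau nor any of its descendants is conditioned on, so the collider stays closed — the path is blocked at tau.
Path 2: delta → tau ← alpha → lam
  tau is a collider here and neither tau nor any of its descendants is conditioned on, so the collider stays closed — the path is blocked at tau.
Since every path is blocked, d-separation holds.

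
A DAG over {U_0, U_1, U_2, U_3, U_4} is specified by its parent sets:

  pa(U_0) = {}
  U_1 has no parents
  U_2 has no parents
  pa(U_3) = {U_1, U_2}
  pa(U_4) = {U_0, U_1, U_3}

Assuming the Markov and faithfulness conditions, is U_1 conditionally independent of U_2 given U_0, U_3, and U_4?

There are 2 undirected paths between U_1 and U_2; checking each against the conditioning set {U_0, U_3, U_4}:
Path 1: U_1 → U_4 ← U_3 ← U_2
  U_3 is a chain here and U_3 is conditioned on, so the path is blocked at U_3.
Path 2: U_1 → U_3 ← U_2
  U_3 is a collider and U_3 is conditioned on, which opens it — no node blocks this path, so it is active.
Because an active path exists, U_1 and U_2 are not d-separated.

No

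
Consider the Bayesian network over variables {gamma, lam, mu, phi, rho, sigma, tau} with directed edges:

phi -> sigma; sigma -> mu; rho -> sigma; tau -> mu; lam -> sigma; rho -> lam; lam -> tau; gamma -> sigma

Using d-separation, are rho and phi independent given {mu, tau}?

Enumerating the 3 paths from rho to phi and testing each for blocking by {mu, tau}:
  1. rho → sigma ← phi — sigma:collider[open] ⇒ active
  2. rho → lam → tau → mu ← sigma ← phi — lam:chain[open]; tau:chain[blocks]; mu:collider[open]; sigma:chain[open] ⇒ blocked
  3. rho → lam → sigma ← phi — lam:chain[open]; sigma:collider[open] ⇒ active
Because an active path exists, rho and phi are not d-separated.

No — rho and phi are not d-separated given {mu, tau}.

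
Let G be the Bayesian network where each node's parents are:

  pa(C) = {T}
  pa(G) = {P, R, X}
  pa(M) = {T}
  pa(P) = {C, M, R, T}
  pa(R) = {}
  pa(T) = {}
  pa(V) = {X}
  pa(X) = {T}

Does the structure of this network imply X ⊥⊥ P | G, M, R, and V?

We examine all 5 paths between X and P:
  1. X ← T → P — T:fork[open] ⇒ active
  2. X ← T → C → P — T:fork[open]; C:chain[open] ⇒ active
  3. X ← T → M → P — T:fork[open]; M:chain[blocks] ⇒ blocked
  4. X → G ← P — G:collider[open] ⇒ active
  5. X → G ← R → P — G:collider[open]; R:fork[blocks] ⇒ blocked
At least one path is unblocked, so d-separation fails.

No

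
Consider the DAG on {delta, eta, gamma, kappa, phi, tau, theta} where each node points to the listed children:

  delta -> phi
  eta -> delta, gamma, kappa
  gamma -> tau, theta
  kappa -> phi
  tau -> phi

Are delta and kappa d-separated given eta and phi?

There are 4 undirected paths between delta and kappa; checking each against the conditioning set {eta, phi}:
Path 1: delta → phi ← kappa
  phi is a collider and phi is conditioned on, which opens it — no node blocks this path, so it is active.
Path 2: delta → phi ← tau ← gamma ← eta → kappa
  eta is a fork here and eta is conditioned on, so the path is blocked at eta.
Path 3: delta ← eta → gamma → tau → phi ← kappa
  eta is a fork here and eta is conditioned on, so the path is blocked at eta.
Path 4: delta ← eta → kappa
  eta is a fork here and eta is conditioned on, so the path is blocked at eta.
Since the path delta → phi ← kappa is active, delta and kappa are not d-separated given {eta, phi}.

No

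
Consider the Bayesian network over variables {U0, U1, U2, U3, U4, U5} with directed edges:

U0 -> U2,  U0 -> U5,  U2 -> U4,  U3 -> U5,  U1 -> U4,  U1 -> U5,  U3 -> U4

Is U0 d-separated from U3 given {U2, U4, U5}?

No

There are 4 undirected paths between U0 and U3; checking each against the conditioning set {U2, U4, U5}:
Path 1: U0 → U2 → U4 ← U1 → U5 ← U3
  U2 is a chain here and U2 is conditioned on, so the path is blocked at U2.
Path 2: U0 → U2 → U4 ← U3
  U2 is a chain here and U2 is conditioned on, so the path is blocked at U2.
Path 3: U0 → U5 ← U1 → U4 ← U3
  U5 is a collider and U5 is conditioned on, which opens it; U1 is a fork and U1 is not conditioned on; U4 is a collider and U4 is conditioned on, which opens it — no node blocks this path, so it is active.
Path 4: U0 → U5 ← U3
  U5 is a collider and U5 is conditioned on, which opens it — no node blocks this path, so it is active.
At least one path is unblocked, so d-separation fails.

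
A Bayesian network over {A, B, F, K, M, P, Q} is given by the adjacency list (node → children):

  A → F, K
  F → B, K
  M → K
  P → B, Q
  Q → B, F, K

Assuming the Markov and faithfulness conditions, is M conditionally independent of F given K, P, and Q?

5 paths connect M and F; each must be blocked for d-separation to hold:
  1. M → K ← A → F — K:collider[open]; A:fork[open] ⇒ active
  2. M → K ← Q ← P → B ← F — K:collider[open]; Q:chain[blocks]; P:fork[blocks]; B:collider[blocks] ⇒ blocked
  3. M → K ← Q → B ← F — K:collider[open]; Q:fork[blocks]; B:collider[blocks] ⇒ blocked
  4. M → K ← Q → F — K:collider[open]; Q:fork[blocks] ⇒ blocked
  5. M → K ← F — K:collider[open] ⇒ active
Since the path M → K ← A → F is active, M and F are not d-separated given {K, P, Q}.

No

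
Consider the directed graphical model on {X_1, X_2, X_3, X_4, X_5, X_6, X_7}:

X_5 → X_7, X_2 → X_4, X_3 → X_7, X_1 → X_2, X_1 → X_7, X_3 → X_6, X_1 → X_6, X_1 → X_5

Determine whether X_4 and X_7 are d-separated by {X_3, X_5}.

No

We examine all 3 paths between X_4 and X_7:
Path 1: X_4 ← X_2 ← X_1 → X_5 → X_7
  X_5 is a chain here and X_5 is conditioned on, so the path is blocked at X_5.
Path 2: X_4 ← X_2 ← X_1 → X_7
  X_2 is a chain and X_2 is not conditioned on; X_1 is a fork and X_1 is not conditioned on — no node blocks this path, so it is active.
Path 3: X_4 ← X_2 ← X_1 → X_6 ← X_3 → X_7
  X_6 is a collider here and neither X_6 nor any of its descendants is conditioned on, so the collider stays closed — the path is blocked at X_6.
Since the path X_4 ← X_2 ← X_1 → X_7 is active, X_4 and X_7 are not d-separated given {X_3, X_5}.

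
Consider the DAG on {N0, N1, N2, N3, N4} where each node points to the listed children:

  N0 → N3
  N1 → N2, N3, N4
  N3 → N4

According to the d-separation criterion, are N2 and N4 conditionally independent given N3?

There are 2 undirected paths between N2 and N4; checking each against the conditioning set {N3}:
Path 1: N2 ← N1 → N3 → N4
  N3 is a chain here and N3 is conditioned on, so the path is blocked at N3.
Path 2: N2 ← N1 → N4
  N1 is a fork and N1 is not conditioned on — no node blocks this path, so it is active.
Because an active path exists, N2 and N4 are not d-separated.

No — N2 and N4 are not d-separated given {N3}.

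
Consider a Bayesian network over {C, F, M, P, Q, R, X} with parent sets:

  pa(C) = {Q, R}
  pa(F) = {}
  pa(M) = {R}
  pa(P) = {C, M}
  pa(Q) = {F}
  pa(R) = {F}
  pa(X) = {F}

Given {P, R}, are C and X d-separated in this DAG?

No — C and X are not d-separated given {P, R}.

Enumerating the 3 paths from C to X and testing each for blocking by {P, R}:
Path 1: C ← Q ← F → X
  Q is a chain and Q is not conditioned on; F is a fork and F is not conditioned on — no node blocks this path, so it is active.
Path 2: C → P ← M ← R ← F → X
  R is a chain here and R is conditioned on, so the path is blocked at R.
Path 3: C ← R ← F → X
  R is a chain here and R is conditioned on, so the path is blocked at R.
At least one path is unblocked, so d-separation fails.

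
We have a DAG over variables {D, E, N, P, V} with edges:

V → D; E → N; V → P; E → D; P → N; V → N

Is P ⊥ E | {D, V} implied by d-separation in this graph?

Yes — P and E are d-separated given {D, V}.

There are 4 undirected paths between P and E; checking each against the conditioning set {D, V}:
  1. P ← V → D ← E — V:fork[blocks]; D:collider[open] ⇒ blocked
  2. P ← V → N ← E — V:fork[blocks]; N:collider[blocks] ⇒ blocked
  3. P → N ← V → D ← E — N:collider[blocks]; V:fork[blocks]; D:collider[open] ⇒ blocked
  4. P → N ← E — N:collider[blocks] ⇒ blocked
Every path is blocked, so P and E are d-separated given {D, V}.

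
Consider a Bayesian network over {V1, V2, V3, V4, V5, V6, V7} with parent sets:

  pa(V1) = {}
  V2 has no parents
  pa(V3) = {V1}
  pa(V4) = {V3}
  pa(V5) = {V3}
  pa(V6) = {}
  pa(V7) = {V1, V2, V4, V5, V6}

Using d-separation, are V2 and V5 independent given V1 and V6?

We examine all 3 paths between V2 and V5:
Path 1: V2 → V7 ← V1 → V3 → V5
  V7 is a collider here and neither V7 nor any of its descendants is conditioned on, so the collider stays closed — the path is blocked at V7.
Path 2: V2 → V7 ← V4 ← V3 → V5
  V7 is a collider here and neither V7 nor any of its descendants is conditioned on, so the collider stays closed — the path is blocked at V7.
Path 3: V2 → V7 ← V5
  V7 is a collider here and neither V7 nor any of its descendants is conditioned on, so the collider stays closed — the path is blocked at V7.
All paths are blocked; V2 ⊥ V5 | {V1, V6} holds.

Yes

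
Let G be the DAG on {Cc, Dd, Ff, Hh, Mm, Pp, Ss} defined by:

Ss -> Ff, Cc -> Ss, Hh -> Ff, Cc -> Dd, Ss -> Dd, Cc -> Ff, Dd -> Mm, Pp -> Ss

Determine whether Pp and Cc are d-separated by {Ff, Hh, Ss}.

No

3 paths connect Pp and Cc; each must be blocked for d-separation to hold:
Path 1: Pp → Ss → Dd ← Cc
  Ss is a chain here and Ss is conditioned on, so the path is blocked at Ss.
Path 2: Pp → Ss ← Cc
  Ss is a collider and Ss is conditioned on, which opens it — no node blocks this path, so it is active.
Path 3: Pp → Ss → Ff ← Cc
  Ss is a chain here and Ss is conditioned on, so the path is blocked at Ss.
Because an active path exists, Pp and Cc are not d-separated.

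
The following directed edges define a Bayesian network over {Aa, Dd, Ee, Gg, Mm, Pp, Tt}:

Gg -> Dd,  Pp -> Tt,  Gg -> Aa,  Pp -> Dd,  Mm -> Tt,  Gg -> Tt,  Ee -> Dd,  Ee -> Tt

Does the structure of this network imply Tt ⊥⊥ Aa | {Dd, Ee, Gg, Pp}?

3 paths connect Tt and Aa; each must be blocked for d-separation to hold:
  1. Tt ← Pp → Dd ← Gg → Aa — Pp:fork[blocks]; Dd:collider[open]; Gg:fork[blocks] ⇒ blocked
  2. Tt ← Ee → Dd ← Gg → Aa — Ee:fork[blocks]; Dd:collider[open]; Gg:fork[blocks] ⇒ blocked
  3. Tt ← Gg → Aa — Gg:fork[blocks] ⇒ blocked
Every path is blocked, so Tt and Aa are d-separated given {Dd, Ee, Gg, Pp}.

Yes — Tt and Aa are d-separated given {Dd, Ee, Gg, Pp}.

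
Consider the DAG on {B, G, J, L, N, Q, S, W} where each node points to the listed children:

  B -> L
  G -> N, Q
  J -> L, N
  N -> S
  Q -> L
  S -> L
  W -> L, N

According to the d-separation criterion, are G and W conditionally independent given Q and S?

6 paths connect G and W; each must be blocked for d-separation to hold:
Path 1: G → N ← J → L ← W
  L is a collider here and neither L nor any of its descendants is conditioned on, so the collider stays closed — the path is blocked at L.
Path 2: G → N ← W
  N is a collider and its descendant S is conditioned on, which opens it — no node blocks this path, so it is active.
Path 3: G → N → S → L ← W
  S is a chain here and S is conditioned on, so the path is blocked at S.
Path 4: G → Q → L ← J → N ← W
  Q is a chain here and Q is conditioned on, so the path is blocked at Q.
Path 5: G → Q → L ← W
  Q is a chain here and Q is conditioned on, so the path is blocked at Q.
Path 6: G → Q → L ← S ← N ← W
  Q is a chain here and Q is conditioned on, so the path is blocked at Q.
At least one path is unblocked, so d-separation fails.

No — G and W are not d-separated given {Q, S}.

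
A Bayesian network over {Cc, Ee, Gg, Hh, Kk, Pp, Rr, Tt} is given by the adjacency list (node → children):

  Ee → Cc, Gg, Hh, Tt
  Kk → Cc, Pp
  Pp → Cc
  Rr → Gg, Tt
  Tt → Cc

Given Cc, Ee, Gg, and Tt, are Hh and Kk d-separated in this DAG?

Yes

There are 6 undirected paths between Hh and Kk; checking each against the conditioning set {Cc, Ee, Gg, Tt}:
Path 1: Hh ← Ee → Gg ← Rr → Tt → Cc ← Pp ← Kk
  Ee is a fork here and Ee is conditioned on, so the path is blocked at Ee.
Path 2: Hh ← Ee → Gg ← Rr → Tt → Cc ← Kk
  Ee is a fork here and Ee is conditioned on, so the path is blocked at Ee.
Path 3: Hh ← Ee → Cc ← Pp ← Kk
  Ee is a fork here and Ee is conditioned on, so the path is blocked at Ee.
Path 4: Hh ← Ee → Cc ← Kk
  Ee is a fork here and Ee is conditioned on, so the path is blocked at Ee.
Path 5: Hh ← Ee → Tt → Cc ← Pp ← Kk
  Ee is a fork here and Ee is conditioned on, so the path is blocked at Ee.
Path 6: Hh ← Ee → Tt → Cc ← Kk
  Ee is a fork here and Ee is conditioned on, so the path is blocked at Ee.
Every path is blocked, so Hh and Kk are d-separated given {Cc, Ee, Gg, Tt}.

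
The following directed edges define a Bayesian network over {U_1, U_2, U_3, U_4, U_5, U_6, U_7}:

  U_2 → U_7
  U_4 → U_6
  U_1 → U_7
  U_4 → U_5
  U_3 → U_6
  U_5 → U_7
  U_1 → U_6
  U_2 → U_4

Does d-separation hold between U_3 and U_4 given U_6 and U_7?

There are 3 undirected paths between U_3 and U_4; checking each against the conditioning set {U_6, U_7}:
  1. U_3 → U_6 ← U_1 → U_7 ← U_5 ← U_4 — U_6:collider[open]; U_1:fork[open]; U_7:collider[open]; U_5:chain[open] ⇒ active
  2. U_3 → U_6 ← U_1 → U_7 ← U_2 → U_4 — U_6:collider[open]; U_1:fork[open]; U_7:collider[open]; U_2:fork[open] ⇒ active
  3. U_3 → U_6 ← U_4 — U_6:collider[open] ⇒ active
At least one path is unblocked, so d-separation fails.

No — U_3 and U_4 are not d-separated given {U_6, U_7}.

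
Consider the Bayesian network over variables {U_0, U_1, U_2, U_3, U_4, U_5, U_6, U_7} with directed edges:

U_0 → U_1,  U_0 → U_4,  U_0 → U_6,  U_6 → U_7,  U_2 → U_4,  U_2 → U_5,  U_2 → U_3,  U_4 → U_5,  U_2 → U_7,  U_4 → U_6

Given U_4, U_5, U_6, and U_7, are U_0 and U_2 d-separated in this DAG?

Enumerating the 6 paths from U_0 to U_2 and testing each for blocking by {U_4, U_5, U_6, U_7}:
Path 1: U_0 → U_4 → U_5 ← U_2
  U_4 is a chain here and U_4 is conditioned on, so the path is blocked at U_4.
Path 2: U_0 → U_4 ← U_2
  U_4 is a collider and U_4 is conditioned on, which opens it — no node blocks this path, so it is active.
Path 3: U_0 → U_4 → U_6 → U_7 ← U_2
  U_4 is a chain here and U_4 is conditioned on, so the path is blocked at U_4.
Path 4: U_0 → U_6 ← U_4 → U_5 ← U_2
  U_4 is a fork here and U_4 is conditioned on, so the path is blocked at U_4.
Path 5: U_0 → U_6 ← U_4 ← U_2
  U_4 is a chain here and U_4 is conditioned on, so the path is blocked at U_4.
Path 6: U_0 → U_6 → U_7 ← U_2
  U_6 is a chain here and U_6 is conditioned on, so the path is blocked at U_6.
At least one path is unblocked, so d-separation fails.

No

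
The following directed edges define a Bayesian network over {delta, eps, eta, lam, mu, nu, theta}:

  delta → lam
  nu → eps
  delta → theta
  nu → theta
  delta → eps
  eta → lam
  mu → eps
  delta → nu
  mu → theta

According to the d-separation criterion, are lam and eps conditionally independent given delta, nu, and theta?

Yes — lam and eps are d-separated given {delta, nu, theta}.

Enumerating the 5 paths from lam to eps and testing each for blocking by {delta, nu, theta}:
Path 1: lam ← delta → theta ← mu → eps
  delta is a fork here and delta is conditioned on, so the path is blocked at delta.
Path 2: lam ← delta → theta ← nu → eps
  delta is a fork here and delta is conditioned on, so the path is blocked at delta.
Path 3: lam ← delta → nu → theta ← mu → eps
  delta is a fork here and delta is conditioned on, so the path is blocked at delta.
Path 4: lam ← delta → nu → eps
  delta is a fork here and delta is conditioned on, so the path is blocked at delta.
Path 5: lam ← delta → eps
  delta is a fork here and delta is conditioned on, so the path is blocked at delta.
Every path is blocked, so lam and eps are d-separated given {delta, nu, theta}.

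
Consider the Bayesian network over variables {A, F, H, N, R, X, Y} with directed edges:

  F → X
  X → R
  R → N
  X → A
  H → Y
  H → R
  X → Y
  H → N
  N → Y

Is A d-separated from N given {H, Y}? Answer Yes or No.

No

Enumerating the 6 paths from A to N and testing each for blocking by {H, Y}:
Path 1: A ← X → R → N
  X is a fork and X is not conditioned on; R is a chain and R is not conditioned on — no node blocks this path, so it is active.
Path 2: A ← X → R ← H → N
  H is a fork here and H is conditioned on, so the path is blocked at H.
Path 3: A ← X → R ← H → Y ← N
  H is a fork here and H is conditioned on, so the path is blocked at H.
Path 4: A ← X → Y ← N
  X is a fork and X is not conditioned on; Y is a collider and Y is conditioned on, which opens it — no node blocks this path, so it is active.
Path 5: A ← X → Y ← H → N
  H is a fork here and H is conditioned on, so the path is blocked at H.
Path 6: A ← X → Y ← H → R → N
  H is a fork here and H is conditioned on, so the path is blocked at H.
Since the path A ← X → R → N is active, A and N are not d-separated given {H, Y}.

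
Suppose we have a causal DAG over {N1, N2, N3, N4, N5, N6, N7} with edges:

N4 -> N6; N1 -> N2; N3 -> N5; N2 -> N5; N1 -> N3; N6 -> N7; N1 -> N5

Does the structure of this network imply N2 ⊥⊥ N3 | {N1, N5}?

4 paths connect N2 and N3; each must be blocked for d-separation to hold:
Path 1: N2 → N5 ← N1 → N3
  N1 is a fork here and N1 is conditioned on, so the path is blocked at N1.
Path 2: N2 → N5 ← N3
  N5 is a collider and N5 is conditioned on, which opens it — no node blocks this path, so it is active.
Path 3: N2 ← N1 → N5 ← N3
  N1 is a fork here and N1 is conditioned on, so the path is blocked at N1.
Path 4: N2 ← N1 → N3
  N1 is a fork here and N1 is conditioned on, so the path is blocked at N1.
Because an active path exists, N2 and N3 are not d-separated.

No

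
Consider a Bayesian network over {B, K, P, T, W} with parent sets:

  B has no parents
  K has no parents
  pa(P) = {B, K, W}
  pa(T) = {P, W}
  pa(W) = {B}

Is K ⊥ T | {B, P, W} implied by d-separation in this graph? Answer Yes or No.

Yes

Enumerating the 3 paths from K to T and testing each for blocking by {B, P, W}:
  1. K → P → T — P:chain[blocks] ⇒ blocked
  2. K → P ← W → T — P:collider[open]; W:fork[blocks] ⇒ blocked
  3. K → P ← B → W → T — P:collider[open]; B:fork[blocks]; W:chain[blocks] ⇒ blocked
Since every path is blocked, d-separation holds.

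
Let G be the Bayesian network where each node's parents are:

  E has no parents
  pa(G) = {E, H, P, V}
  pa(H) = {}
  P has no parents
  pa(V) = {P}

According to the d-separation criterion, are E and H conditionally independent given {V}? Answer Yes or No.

Yes

The only undirected path from E to H is:
Path 1: E → G ← H
  G is a collider here and neither G nor any of its descendants is conditioned on, so the collider stays closed — the path is blocked at G.
All paths are blocked; E ⊥ H | {V} holds.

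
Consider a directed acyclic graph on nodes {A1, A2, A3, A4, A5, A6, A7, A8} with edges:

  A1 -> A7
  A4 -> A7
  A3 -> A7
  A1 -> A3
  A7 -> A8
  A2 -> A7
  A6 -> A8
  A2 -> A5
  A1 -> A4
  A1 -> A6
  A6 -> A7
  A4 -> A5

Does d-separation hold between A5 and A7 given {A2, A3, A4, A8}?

Yes — A5 and A7 are d-separated given {A2, A3, A4, A8}.

6 paths connect A5 and A7; each must be blocked for d-separation to hold:
Path 1: A5 ← A4 ← A1 → A6 → A8 ← A7
  A4 is a chain here and A4 is conditioned on, so the path is blocked at A4.
Path 2: A5 ← A4 ← A1 → A6 → A7
  A4 is a chain here and A4 is conditioned on, so the path is blocked at A4.
Path 3: A5 ← A4 ← A1 → A7
  A4 is a chain here and A4 is conditioned on, so the path is blocked at A4.
Path 4: A5 ← A4 ← A1 → A3 → A7
  A4 is a chain here and A4 is conditioned on, so the path is blocked at A4.
Path 5: A5 ← A4 → A7
  A4 is a fork here and A4 is conditioned on, so the path is blocked at A4.
Path 6: A5 ← A2 → A7
  A2 is a fork here and A2 is conditioned on, so the path is blocked at A2.
Since every path is blocked, d-separation holds.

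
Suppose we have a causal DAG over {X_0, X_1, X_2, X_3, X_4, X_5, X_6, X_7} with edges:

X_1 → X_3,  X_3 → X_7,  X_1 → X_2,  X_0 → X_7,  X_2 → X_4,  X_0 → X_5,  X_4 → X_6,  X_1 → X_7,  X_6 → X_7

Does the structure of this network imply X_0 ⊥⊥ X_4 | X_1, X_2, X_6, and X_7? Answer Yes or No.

Yes

3 paths connect X_0 and X_4; each must be blocked for d-separation to hold:
Path 1: X_0 → X_7 ← X_3 ← X_1 → X_2 → X_4
  X_1 is a fork here and X_1 is conditioned on, so the path is blocked at X_1.
Path 2: X_0 → X_7 ← X_1 → X_2 → X_4
  X_1 is a fork here and X_1 is conditioned on, so the path is blocked at X_1.
Path 3: X_0 → X_7 ← X_6 ← X_4
  X_6 is a chain here and X_6 is conditioned on, so the path is blocked at X_6.
Every path is blocked, so X_0 and X_4 are d-separated given {X_1, X_2, X_6, X_7}.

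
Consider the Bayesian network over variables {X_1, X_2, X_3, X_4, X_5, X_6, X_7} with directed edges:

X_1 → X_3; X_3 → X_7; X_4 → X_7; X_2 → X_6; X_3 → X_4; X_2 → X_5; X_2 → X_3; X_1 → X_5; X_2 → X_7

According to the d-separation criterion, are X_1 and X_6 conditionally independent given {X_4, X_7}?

Enumerating the 4 paths from X_1 to X_6 and testing each for blocking by {X_4, X_7}:
  1. X_1 → X_3 ← X_2 → X_6 — X_3:collider[open]; X_2:fork[open] ⇒ active
  2. X_1 → X_3 → X_7 ← X_2 → X_6 — X_3:chain[open]; X_7:collider[open]; X_2:fork[open] ⇒ active
  3. X_1 → X_3 → X_4 → X_7 ← X_2 → X_6 — X_3:chain[open]; X_4:chain[blocks]; X_7:collider[open]; X_2:fork[open] ⇒ blocked
  4. X_1 → X_5 ← X_2 → X_6 — X_5:collider[blocks]; X_2:fork[open] ⇒ blocked
Since the path X_1 → X_3 ← X_2 → X_6 is active, X_1 and X_6 are not d-separated given {X_4, X_7}.

No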